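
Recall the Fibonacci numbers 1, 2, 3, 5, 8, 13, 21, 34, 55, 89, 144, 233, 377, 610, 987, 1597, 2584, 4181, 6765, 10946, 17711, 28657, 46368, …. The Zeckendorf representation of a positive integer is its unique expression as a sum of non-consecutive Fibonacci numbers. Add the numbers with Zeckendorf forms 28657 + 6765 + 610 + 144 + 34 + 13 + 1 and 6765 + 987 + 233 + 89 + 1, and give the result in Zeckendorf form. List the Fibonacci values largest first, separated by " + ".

28657 + 10946 + 4181 + 377 + 89 + 34 + 13 + 2

The two numbers are 36224 and 8075, so their sum is 44299.
Repeatedly subtract the largest Fibonacci number that fits:
subtract 28657 from 44299: 15642 remains
subtract 10946 from 15642: 4696 remains
subtract 4181 from 4696: 515 remains
subtract 377 from 515: 138 remains
subtract 89 from 138: 49 remains
subtract 34 from 49: 15 remains
subtract 13 from 15: 2 remains
subtract 2 from 2: 0 remains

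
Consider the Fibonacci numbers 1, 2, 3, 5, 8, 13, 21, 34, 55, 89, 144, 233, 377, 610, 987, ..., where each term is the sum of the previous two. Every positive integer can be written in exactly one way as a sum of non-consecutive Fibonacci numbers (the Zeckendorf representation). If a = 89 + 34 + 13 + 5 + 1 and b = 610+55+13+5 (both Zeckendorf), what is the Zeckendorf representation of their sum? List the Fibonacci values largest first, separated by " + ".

610 + 144 + 55 + 13 + 3

The two numbers are 142 and 683, so their sum is 825.
825: greatest Fibonacci not exceeding it is 610, leaving 215
215: greatest Fibonacci not exceeding it is 144, leaving 71
71: greatest Fibonacci not exceeding it is 55, leaving 16
16: greatest Fibonacci not exceeding it is 13, leaving 3
3: greatest Fibonacci not exceeding it is 3, leaving 0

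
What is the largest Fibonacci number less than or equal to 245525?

196418

196418 ≤ 245525 < 317811, so the largest Fibonacci number not exceeding 245525 is 196418.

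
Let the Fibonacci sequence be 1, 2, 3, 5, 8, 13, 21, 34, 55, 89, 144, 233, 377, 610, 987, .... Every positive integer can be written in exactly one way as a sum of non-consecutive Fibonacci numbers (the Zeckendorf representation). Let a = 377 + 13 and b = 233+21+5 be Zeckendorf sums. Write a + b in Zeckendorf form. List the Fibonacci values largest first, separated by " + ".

The two numbers are 390 and 259, so their sum is 649.
610 ≤ 649 < 987, so take 610; remainder 39
34 ≤ 39 < 55, so take 34; remainder 5
5 ≤ 5 < 8, so take 5; remainder 0

610 + 34 + 5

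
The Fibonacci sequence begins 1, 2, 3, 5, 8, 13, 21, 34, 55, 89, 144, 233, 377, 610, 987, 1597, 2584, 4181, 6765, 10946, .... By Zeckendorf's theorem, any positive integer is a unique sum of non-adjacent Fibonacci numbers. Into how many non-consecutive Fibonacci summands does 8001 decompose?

5

Greedily peel off the largest Fibonacci term at each step:
take 6765 (≤ 8001); 8001 − 6765 = 1236
take 987 (≤ 1236); 1236 − 987 = 249
take 233 (≤ 249); 249 − 233 = 16
take 13 (≤ 16); 16 − 13 = 3
take 3 (≤ 3); 3 − 3 = 0
8001 = 6765 + 987 + 233 + 13 + 3, which has 5 terms.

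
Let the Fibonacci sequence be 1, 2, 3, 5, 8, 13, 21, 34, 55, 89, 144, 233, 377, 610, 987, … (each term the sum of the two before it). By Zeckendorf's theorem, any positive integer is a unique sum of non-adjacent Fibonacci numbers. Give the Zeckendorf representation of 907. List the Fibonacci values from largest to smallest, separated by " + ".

610 + 233 + 55 + 8 + 1

Greedily peel off the largest Fibonacci term at each step:
907: greatest Fibonacci not exceeding it is 610, leaving 297
297: greatest Fibonacci not exceeding it is 233, leaving 64
64: greatest Fibonacci not exceeding it is 55, leaving 9
9: greatest Fibonacci not exceeding it is 8, leaving 1
1: greatest Fibonacci not exceeding it is 1, leaving 0
So 907 = 610 + 233 + 55 + 8 + 1, with no two terms consecutive in the sequence.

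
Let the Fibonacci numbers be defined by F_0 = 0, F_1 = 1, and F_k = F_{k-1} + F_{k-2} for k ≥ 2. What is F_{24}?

Iterating the recurrence up to F_{17} = 1597 and F_{16} = 987:
F_{18} = F_{17} + F_{16} = 1597 + 987 = 2584
F_{19} = F_{18} + F_{17} = 2584 + 1597 = 4181
F_{20} = F_{19} + F_{18} = 4181 + 2584 = 6765
F_{21} = F_{20} + F_{19} = 6765 + 4181 = 10946
F_{22} = F_{21} + F_{20} = 10946 + 6765 = 17711
F_{23} = F_{22} + F_{21} = 17711 + 10946 = 28657
F_{24} = F_{23} + F_{22} = 28657 + 17711 = 46368

46368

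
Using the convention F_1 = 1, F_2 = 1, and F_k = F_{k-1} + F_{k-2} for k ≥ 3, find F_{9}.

F_{2} = F_{1} + F_{0} = 1 + 0 = 1
F_{3} = F_{2} + F_{1} = 1 + 1 = 2
F_{4} = F_{3} + F_{2} = 2 + 1 = 3
F_{5} = F_{4} + F_{3} = 3 + 2 = 5
F_{6} = F_{5} + F_{4} = 5 + 3 = 8
F_{7} = F_{6} + F_{5} = 8 + 5 = 13
F_{8} = F_{7} + F_{6} = 13 + 8 = 21
F_{9} = F_{8} + F_{7} = 21 + 13 = 34

34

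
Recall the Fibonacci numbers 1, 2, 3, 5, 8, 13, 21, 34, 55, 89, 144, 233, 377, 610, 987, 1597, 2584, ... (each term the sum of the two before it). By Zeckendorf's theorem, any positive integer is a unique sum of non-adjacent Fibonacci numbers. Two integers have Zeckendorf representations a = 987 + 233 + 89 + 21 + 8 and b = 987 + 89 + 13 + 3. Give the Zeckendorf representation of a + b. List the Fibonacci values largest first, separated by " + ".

The two numbers are 1338 and 1092, so their sum is 2430.
Greedily peel off the largest Fibonacci term at each step:
2430: greatest Fibonacci not exceeding it is 1597, leaving 833
833: greatest Fibonacci not exceeding it is 610, leaving 223
223: greatest Fibonacci not exceeding it is 144, leaving 79
79: greatest Fibonacci not exceeding it is 55, leaving 24
24: greatest Fibonacci not exceeding it is 21, leaving 3
3: greatest Fibonacci not exceeding it is 3, leaving 0

1597 + 610 + 144 + 55 + 21 + 3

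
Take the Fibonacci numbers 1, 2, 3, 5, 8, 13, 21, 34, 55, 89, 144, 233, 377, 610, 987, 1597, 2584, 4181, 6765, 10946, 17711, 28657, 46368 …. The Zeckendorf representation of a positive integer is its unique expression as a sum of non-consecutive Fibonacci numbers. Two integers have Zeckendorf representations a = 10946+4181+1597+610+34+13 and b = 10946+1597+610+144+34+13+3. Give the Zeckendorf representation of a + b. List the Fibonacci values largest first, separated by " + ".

28657 + 1597 + 377 + 89 + 8

The two numbers are 17381 and 13347, so their sum is 30728.
30728 − 28657 = 2071
2071 − 1597 = 474
474 − 377 = 97
97 − 89 = 8
8 − 8 = 0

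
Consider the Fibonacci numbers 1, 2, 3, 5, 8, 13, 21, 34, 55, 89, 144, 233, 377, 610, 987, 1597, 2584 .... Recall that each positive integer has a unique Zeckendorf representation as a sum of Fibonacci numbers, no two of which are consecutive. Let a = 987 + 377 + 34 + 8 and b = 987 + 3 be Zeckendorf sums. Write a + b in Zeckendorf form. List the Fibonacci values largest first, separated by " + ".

The two numbers are 1406 and 990, so their sum is 2396.
Greedy algorithm:
largest Fibonacci ≤ 2396 is 1597; 2396 − 1597 = 799
largest Fibonacci ≤ 799 is 610; 799 − 610 = 189
largest Fibonacci ≤ 189 is 144; 189 − 144 = 45
largest Fibonacci ≤ 45 is 34; 45 − 34 = 11
largest Fibonacci ≤ 11 is 8; 11 − 8 = 3
largest Fibonacci ≤ 3 is 3; 3 − 3 = 0

1597 + 610 + 144 + 34 + 8 + 3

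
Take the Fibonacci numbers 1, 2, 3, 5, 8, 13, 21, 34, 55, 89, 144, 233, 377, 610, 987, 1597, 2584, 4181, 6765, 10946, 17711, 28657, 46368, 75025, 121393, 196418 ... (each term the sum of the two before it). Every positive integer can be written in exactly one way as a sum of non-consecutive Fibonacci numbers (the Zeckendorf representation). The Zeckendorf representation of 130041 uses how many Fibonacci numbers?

8

Repeatedly subtract the largest Fibonacci number that fits:
121393 ≤ 130041 < 196418, so take 121393; remainder 8648
6765 ≤ 8648 < 10946, so take 6765; remainder 1883
1597 ≤ 1883 < 2584, so take 1597; remainder 286
233 ≤ 286 < 377, so take 233; remainder 53
34 ≤ 53 < 55, so take 34; remainder 19
13 ≤ 19 < 21, so take 13; remainder 6
5 ≤ 6 < 8, so take 5; remainder 1
1 ≤ 1 < 2, so take 1; remainder 0
130041 = 121393 + 6765 + 1597 + 233 + 34 + 13 + 5 + 1, which has 8 terms.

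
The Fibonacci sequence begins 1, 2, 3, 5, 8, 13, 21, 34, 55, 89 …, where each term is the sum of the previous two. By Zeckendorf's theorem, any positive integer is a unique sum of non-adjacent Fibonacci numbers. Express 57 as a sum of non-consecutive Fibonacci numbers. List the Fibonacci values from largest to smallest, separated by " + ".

55 + 2

take 55 (≤ 57); 57 − 55 = 2
take 2 (≤ 2); 2 − 2 = 0
So 57 = 55 + 2, with no two terms consecutive in the sequence.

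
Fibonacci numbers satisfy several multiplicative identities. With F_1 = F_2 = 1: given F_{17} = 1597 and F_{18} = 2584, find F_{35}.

By F_{2k+1} = F_k² + F_{k+1}²: F_{35} = 1597² + 2584² = 2550409 + 6677056 = 9227465.

9227465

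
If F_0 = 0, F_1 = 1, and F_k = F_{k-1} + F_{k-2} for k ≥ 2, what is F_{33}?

3524578

Iterating the recurrence up to F_{29} = 514229 and F_{28} = 317811:
F_{30} = F_{29} + F_{28} = 514229 + 317811 = 832040
F_{31} = F_{30} + F_{29} = 832040 + 514229 = 1346269
F_{32} = F_{31} + F_{30} = 1346269 + 832040 = 2178309
F_{33} = F_{32} + F_{31} = 2178309 + 1346269 = 3524578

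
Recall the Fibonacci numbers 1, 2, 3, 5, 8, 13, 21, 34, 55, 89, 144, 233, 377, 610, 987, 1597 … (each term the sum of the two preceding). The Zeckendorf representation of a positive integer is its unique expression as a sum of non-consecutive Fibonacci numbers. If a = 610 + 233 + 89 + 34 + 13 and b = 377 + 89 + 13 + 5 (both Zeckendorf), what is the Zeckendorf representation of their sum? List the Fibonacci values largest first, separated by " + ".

987 + 377 + 89 + 8 + 2

The two numbers are 979 and 484, so their sum is 1463.
largest Fibonacci ≤ 1463 is 987; 1463 − 987 = 476
largest Fibonacci ≤ 476 is 377; 476 − 377 = 99
largest Fibonacci ≤ 99 is 89; 99 − 89 = 10
largest Fibonacci ≤ 10 is 8; 10 − 8 = 2
largest Fibonacci ≤ 2 is 2; 2 − 2 = 0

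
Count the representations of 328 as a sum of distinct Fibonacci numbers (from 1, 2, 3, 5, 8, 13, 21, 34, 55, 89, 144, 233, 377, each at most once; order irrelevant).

Each representation comes from the Zeckendorf form by replacing some F_k with F_{k−1} + F_{k−2} where possible.
328 = 233+89+5+1 = 233+89+3+2+1 = 233+55+34+5+1 = 233+55+34+3+2+1 = … (8 more), for 12 in all.

12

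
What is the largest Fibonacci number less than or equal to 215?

144 ≤ 215 < 233, so the largest Fibonacci number not exceeding 215 is 144.

144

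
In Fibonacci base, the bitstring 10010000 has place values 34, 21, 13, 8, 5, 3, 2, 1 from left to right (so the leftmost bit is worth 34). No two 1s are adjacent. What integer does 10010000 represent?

42

Summing the place values of the 1 bits: 34 + 8 = 42.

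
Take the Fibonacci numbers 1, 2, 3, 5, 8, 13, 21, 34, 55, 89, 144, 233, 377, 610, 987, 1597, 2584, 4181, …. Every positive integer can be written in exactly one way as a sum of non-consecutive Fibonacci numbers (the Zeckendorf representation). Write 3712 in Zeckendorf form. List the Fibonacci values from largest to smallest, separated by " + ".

2584 + 987 + 89 + 34 + 13 + 5

take 2584 (≤ 3712); 3712 − 2584 = 1128
take 987 (≤ 1128); 1128 − 987 = 141
take 89 (≤ 141); 141 − 89 = 52
take 34 (≤ 52); 52 − 34 = 18
take 13 (≤ 18); 18 − 13 = 5
take 5 (≤ 5); 5 − 5 = 0
So 3712 = 2584 + 987 + 89 + 34 + 13 + 5, with no two terms consecutive in the sequence.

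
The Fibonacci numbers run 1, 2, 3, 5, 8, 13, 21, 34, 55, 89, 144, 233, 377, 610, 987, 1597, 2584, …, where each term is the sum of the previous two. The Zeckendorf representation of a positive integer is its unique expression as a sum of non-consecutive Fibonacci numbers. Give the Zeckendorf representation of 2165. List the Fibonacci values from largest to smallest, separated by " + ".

1597 + 377 + 144 + 34 + 13

largest Fibonacci ≤ 2165 is 1597; 2165 − 1597 = 568
largest Fibonacci ≤ 568 is 377; 568 − 377 = 191
largest Fibonacci ≤ 191 is 144; 191 − 144 = 47
largest Fibonacci ≤ 47 is 34; 47 − 34 = 13
largest Fibonacci ≤ 13 is 13; 13 − 13 = 0
So 2165 = 1597 + 377 + 144 + 34 + 13, with no two terms consecutive in the sequence.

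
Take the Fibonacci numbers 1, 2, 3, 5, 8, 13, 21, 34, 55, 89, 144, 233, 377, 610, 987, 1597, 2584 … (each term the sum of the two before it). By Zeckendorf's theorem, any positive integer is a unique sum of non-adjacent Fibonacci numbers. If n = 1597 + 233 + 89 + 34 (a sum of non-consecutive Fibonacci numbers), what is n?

1597 + 233 + 89 + 34 = 1953.

1953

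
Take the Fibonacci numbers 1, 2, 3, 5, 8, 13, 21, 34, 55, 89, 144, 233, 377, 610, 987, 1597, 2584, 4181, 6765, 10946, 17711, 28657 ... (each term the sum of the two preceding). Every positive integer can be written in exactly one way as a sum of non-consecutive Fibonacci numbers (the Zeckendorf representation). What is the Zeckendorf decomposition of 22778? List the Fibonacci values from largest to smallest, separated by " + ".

take 17711 (≤ 22778); 22778 − 17711 = 5067
take 4181 (≤ 5067); 5067 − 4181 = 886
take 610 (≤ 886); 886 − 610 = 276
take 233 (≤ 276); 276 − 233 = 43
take 34 (≤ 43); 43 − 34 = 9
take 8 (≤ 9); 9 − 8 = 1
take 1 (≤ 1); 1 − 1 = 0
So 22778 = 17711 + 4181 + 610 + 233 + 34 + 8 + 1, with no two terms consecutive in the sequence.

17711 + 4181 + 610 + 233 + 34 + 8 + 1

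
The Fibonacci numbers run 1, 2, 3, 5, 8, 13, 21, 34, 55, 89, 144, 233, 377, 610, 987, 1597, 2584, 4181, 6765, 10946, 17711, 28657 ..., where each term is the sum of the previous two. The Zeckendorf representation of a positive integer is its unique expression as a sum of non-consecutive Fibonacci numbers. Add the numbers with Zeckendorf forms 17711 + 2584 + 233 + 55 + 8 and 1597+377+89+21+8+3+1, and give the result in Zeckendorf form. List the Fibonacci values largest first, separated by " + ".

The two numbers are 20591 and 2096, so their sum is 22687.
take 17711 (≤ 22687); 22687 − 17711 = 4976
take 4181 (≤ 4976); 4976 − 4181 = 795
take 610 (≤ 795); 795 − 610 = 185
take 144 (≤ 185); 185 − 144 = 41
take 34 (≤ 41); 41 − 34 = 7
take 5 (≤ 7); 7 − 5 = 2
take 2 (≤ 2); 2 − 2 = 0

17711 + 4181 + 610 + 144 + 34 + 5 + 2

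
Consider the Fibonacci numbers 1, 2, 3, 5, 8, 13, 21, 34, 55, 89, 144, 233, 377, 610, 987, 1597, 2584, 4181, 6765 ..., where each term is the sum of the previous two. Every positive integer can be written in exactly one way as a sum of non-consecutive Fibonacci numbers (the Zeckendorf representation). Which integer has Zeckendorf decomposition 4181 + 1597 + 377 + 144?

6299

4181 + 1597 + 377 + 144 = 6299.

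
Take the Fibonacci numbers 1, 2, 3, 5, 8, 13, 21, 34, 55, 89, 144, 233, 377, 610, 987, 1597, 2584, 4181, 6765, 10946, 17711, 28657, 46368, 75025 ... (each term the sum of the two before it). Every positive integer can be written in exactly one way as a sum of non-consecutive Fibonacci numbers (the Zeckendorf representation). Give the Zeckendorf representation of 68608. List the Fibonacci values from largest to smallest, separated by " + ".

Greedily peel off the largest Fibonacci term at each step:
largest Fibonacci ≤ 68608 is 46368; 68608 − 46368 = 22240
largest Fibonacci ≤ 22240 is 17711; 22240 − 17711 = 4529
largest Fibonacci ≤ 4529 is 4181; 4529 − 4181 = 348
largest Fibonacci ≤ 348 is 233; 348 − 233 = 115
largest Fibonacci ≤ 115 is 89; 115 − 89 = 26
largest Fibonacci ≤ 26 is 21; 26 − 21 = 5
largest Fibonacci ≤ 5 is 5; 5 − 5 = 0
So 68608 = 46368 + 17711 + 4181 + 233 + 89 + 21 + 5, with no two terms consecutive in the sequence.

46368 + 17711 + 4181 + 233 + 89 + 21 + 5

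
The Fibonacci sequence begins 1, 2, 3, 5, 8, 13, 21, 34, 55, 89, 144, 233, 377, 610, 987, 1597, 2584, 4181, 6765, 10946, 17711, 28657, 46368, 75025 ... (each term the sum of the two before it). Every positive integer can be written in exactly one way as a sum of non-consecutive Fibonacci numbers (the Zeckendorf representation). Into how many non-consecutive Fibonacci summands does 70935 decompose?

5

70935: greatest Fibonacci not exceeding it is 46368, leaving 24567
24567: greatest Fibonacci not exceeding it is 17711, leaving 6856
6856: greatest Fibonacci not exceeding it is 6765, leaving 91
91: greatest Fibonacci not exceeding it is 89, leaving 2
2: greatest Fibonacci not exceeding it is 2, leaving 0
70935 = 46368 + 17711 + 6765 + 89 + 2, which has 5 terms.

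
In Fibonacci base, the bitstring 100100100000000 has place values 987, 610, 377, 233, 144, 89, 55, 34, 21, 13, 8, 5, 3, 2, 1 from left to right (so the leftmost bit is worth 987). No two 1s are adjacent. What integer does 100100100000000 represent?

Summing the place values of the 1 bits: 987 + 233 + 55 = 1275.

1275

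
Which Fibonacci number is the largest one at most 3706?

2584

2584 ≤ 3706 < 4181, so the largest Fibonacci number not exceeding 3706 is 2584.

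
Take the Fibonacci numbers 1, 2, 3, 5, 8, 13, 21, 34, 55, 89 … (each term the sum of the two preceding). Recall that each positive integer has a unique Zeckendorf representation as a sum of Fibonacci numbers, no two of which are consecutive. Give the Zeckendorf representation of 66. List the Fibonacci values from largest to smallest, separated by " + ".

Greedy algorithm:
55 ≤ 66 < 89, so take 55; remainder 11
8 ≤ 11 < 13, so take 8; remainder 3
3 ≤ 3 < 5, so take 3; remainder 0
So 66 = 55 + 8 + 3, with no two terms consecutive in the sequence.

55 + 8 + 3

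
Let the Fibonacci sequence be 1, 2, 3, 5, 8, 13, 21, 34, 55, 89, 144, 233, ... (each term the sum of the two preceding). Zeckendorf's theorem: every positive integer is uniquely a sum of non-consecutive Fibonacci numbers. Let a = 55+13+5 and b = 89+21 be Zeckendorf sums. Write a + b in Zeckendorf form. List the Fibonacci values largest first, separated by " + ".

The two numbers are 73 and 110, so their sum is 183.
144 ≤ 183 < 233, so take 144; remainder 39
34 ≤ 39 < 55, so take 34; remainder 5
5 ≤ 5 < 8, so take 5; remainder 0

144 + 34 + 5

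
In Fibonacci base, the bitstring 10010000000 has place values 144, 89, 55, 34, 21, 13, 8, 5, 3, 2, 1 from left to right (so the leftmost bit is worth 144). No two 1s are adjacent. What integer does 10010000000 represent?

178

Summing the place values of the 1 bits: 144 + 34 = 178.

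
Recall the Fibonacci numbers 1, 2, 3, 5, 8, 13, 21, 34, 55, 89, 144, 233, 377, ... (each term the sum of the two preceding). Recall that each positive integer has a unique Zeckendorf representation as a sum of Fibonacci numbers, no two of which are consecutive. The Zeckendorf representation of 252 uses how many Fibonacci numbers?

Repeatedly subtract the largest Fibonacci number that fits:
252 − 233 = 19
19 − 13 = 6
6 − 5 = 1
1 − 1 = 0
252 = 233 + 13 + 5 + 1, which has 4 terms.

4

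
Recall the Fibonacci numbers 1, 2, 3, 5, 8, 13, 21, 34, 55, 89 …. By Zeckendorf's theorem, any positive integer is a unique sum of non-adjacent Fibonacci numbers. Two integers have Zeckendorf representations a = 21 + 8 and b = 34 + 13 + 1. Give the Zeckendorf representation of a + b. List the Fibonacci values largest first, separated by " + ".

55 + 21 + 1

The two numbers are 29 and 48, so their sum is 77.
take 55 (≤ 77); 77 − 55 = 22
take 21 (≤ 22); 22 − 21 = 1
take 1 (≤ 1); 1 − 1 = 0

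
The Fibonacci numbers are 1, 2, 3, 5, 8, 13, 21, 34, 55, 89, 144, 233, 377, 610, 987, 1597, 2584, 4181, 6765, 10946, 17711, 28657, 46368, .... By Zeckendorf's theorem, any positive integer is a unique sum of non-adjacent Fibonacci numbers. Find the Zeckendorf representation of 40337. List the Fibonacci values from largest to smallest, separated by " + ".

28657 + 10946 + 610 + 89 + 34 + 1

Greedy algorithm:
28657 ≤ 40337 < 46368, so take 28657; remainder 11680
10946 ≤ 11680 < 17711, so take 10946; remainder 734
610 ≤ 734 < 987, so take 610; remainder 124
89 ≤ 124 < 144, so take 89; remainder 35
34 ≤ 35 < 55, so take 34; remainder 1
1 ≤ 1 < 2, so take 1; remainder 0
So 40337 = 28657 + 10946 + 610 + 89 + 34 + 1, with no two terms consecutive in the sequence.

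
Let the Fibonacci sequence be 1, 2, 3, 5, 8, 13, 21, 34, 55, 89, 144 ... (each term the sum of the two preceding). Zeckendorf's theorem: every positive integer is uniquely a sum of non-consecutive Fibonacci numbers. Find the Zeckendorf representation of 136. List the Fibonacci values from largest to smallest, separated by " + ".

136 − 89 = 47
47 − 34 = 13
13 − 13 = 0
So 136 = 89 + 34 + 13, with no two terms consecutive in the sequence.

89 + 34 + 13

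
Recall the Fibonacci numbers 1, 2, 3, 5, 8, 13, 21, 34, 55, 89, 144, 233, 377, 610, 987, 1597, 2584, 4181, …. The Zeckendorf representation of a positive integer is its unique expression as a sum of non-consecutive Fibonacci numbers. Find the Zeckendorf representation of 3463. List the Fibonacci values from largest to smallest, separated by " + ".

2584 ≤ 3463 < 4181, so take 2584; remainder 879
610 ≤ 879 < 987, so take 610; remainder 269
233 ≤ 269 < 377, so take 233; remainder 36
34 ≤ 36 < 55, so take 34; remainder 2
2 ≤ 2 < 3, so take 2; remainder 0
So 3463 = 2584 + 610 + 233 + 34 + 2, with no two terms consecutive in the sequence.

2584 + 610 + 233 + 34 + 2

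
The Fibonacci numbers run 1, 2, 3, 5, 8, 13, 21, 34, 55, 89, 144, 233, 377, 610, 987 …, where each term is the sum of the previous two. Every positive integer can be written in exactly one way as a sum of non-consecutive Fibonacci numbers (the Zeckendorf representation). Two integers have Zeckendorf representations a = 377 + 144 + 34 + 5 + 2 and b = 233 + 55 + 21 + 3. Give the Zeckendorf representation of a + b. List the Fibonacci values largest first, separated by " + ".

610 + 233 + 21 + 8 + 2

The two numbers are 562 and 312, so their sum is 874.
largest Fibonacci ≤ 874 is 610; 874 − 610 = 264
largest Fibonacci ≤ 264 is 233; 264 − 233 = 31
largest Fibonacci ≤ 31 is 21; 31 − 21 = 10
largest Fibonacci ≤ 10 is 8; 10 − 8 = 2
largest Fibonacci ≤ 2 is 2; 2 − 2 = 0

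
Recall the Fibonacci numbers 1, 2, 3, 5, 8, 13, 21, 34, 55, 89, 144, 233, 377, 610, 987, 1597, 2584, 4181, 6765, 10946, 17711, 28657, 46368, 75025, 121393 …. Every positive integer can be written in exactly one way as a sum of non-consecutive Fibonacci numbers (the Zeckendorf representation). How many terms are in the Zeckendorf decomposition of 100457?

Repeatedly subtract the largest Fibonacci number that fits:
take 75025 (≤ 100457); 100457 − 75025 = 25432
take 17711 (≤ 25432); 25432 − 17711 = 7721
take 6765 (≤ 7721); 7721 − 6765 = 956
take 610 (≤ 956); 956 − 610 = 346
take 233 (≤ 346); 346 − 233 = 113
take 89 (≤ 113); 113 − 89 = 24
take 21 (≤ 24); 24 − 21 = 3
take 3 (≤ 3); 3 − 3 = 0
100457 = 75025 + 17711 + 6765 + 610 + 233 + 89 + 21 + 3, which has 8 terms.

8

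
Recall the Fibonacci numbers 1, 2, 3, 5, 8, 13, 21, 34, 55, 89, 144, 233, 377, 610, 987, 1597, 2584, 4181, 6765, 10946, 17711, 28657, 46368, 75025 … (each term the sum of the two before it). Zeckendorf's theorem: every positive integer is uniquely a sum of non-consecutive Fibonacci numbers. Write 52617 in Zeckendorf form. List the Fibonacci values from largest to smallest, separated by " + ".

take 46368 (≤ 52617); 52617 − 46368 = 6249
take 4181 (≤ 6249); 6249 − 4181 = 2068
take 1597 (≤ 2068); 2068 − 1597 = 471
take 377 (≤ 471); 471 − 377 = 94
take 89 (≤ 94); 94 − 89 = 5
take 5 (≤ 5); 5 − 5 = 0
So 52617 = 46368 + 4181 + 1597 + 377 + 89 + 5, with no two terms consecutive in the sequence.

46368 + 4181 + 1597 + 377 + 89 + 5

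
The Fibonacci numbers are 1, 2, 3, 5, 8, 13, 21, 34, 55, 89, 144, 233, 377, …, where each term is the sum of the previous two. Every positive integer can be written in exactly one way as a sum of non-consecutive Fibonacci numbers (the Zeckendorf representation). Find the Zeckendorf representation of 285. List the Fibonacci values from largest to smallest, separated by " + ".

233 + 34 + 13 + 5

233 ≤ 285 < 377, so take 233; remainder 52
34 ≤ 52 < 55, so take 34; remainder 18
13 ≤ 18 < 21, so take 13; remainder 5
5 ≤ 5 < 8, so take 5; remainder 0
So 285 = 233 + 34 + 13 + 5, with no two terms consecutive in the sequence.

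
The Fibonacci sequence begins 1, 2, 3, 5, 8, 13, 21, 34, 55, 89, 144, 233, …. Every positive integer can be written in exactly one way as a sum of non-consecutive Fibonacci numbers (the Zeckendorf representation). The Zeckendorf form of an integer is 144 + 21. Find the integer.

144 + 21 = 165.

165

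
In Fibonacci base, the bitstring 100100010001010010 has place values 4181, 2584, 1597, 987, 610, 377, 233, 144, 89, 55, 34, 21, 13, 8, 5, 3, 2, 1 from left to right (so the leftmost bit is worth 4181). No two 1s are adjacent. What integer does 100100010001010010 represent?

Summing the place values of the 1 bits: 4181 + 987 + 144 + 21 + 8 + 2 = 5343.

5343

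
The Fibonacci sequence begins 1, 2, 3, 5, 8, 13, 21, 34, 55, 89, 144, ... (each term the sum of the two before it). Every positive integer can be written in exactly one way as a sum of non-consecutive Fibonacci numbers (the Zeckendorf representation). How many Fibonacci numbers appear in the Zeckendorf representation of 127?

Greedy algorithm:
89 ≤ 127 < 144, so take 89; remainder 38
34 ≤ 38 < 55, so take 34; remainder 4
3 ≤ 4 < 5, so take 3; remainder 1
1 ≤ 1 < 2, so take 1; remainder 0
127 = 89 + 34 + 3 + 1, which has 4 terms.

4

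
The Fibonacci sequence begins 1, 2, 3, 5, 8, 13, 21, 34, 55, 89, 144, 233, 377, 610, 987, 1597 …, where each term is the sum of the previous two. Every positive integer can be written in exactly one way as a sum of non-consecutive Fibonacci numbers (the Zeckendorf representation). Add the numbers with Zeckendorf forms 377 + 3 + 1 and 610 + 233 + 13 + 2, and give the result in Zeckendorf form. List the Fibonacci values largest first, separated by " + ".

987 + 233 + 13 + 5 + 1

The two numbers are 381 and 858, so their sum is 1239.
Greedy algorithm:
987 ≤ 1239 < 1597, so take 987; remainder 252
233 ≤ 252 < 377, so take 233; remainder 19
13 ≤ 19 < 21, so take 13; remainder 6
5 ≤ 6 < 8, so take 5; remainder 1
1 ≤ 1 < 2, so take 1; remainder 0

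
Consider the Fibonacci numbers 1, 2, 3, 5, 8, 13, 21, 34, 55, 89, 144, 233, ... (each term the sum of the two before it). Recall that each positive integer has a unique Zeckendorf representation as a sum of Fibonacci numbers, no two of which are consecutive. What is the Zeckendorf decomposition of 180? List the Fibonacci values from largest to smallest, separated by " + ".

144 + 34 + 2

Greedily peel off the largest Fibonacci term at each step:
180 − 144 = 36
36 − 34 = 2
2 − 2 = 0
So 180 = 144 + 34 + 2, with no two terms consecutive in the sequence.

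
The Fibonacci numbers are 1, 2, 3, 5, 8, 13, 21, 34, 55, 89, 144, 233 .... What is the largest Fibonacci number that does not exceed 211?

144

144 ≤ 211 < 233, so the largest Fibonacci number not exceeding 211 is 144.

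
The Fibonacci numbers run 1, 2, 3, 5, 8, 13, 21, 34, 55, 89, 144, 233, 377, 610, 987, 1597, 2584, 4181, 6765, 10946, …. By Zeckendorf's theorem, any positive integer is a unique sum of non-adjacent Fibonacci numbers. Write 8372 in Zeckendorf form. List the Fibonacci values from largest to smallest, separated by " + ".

8372: greatest Fibonacci not exceeding it is 6765, leaving 1607
1607: greatest Fibonacci not exceeding it is 1597, leaving 10
10: greatest Fibonacci not exceeding it is 8, leaving 2
2: greatest Fibonacci not exceeding it is 2, leaving 0
So 8372 = 6765 + 1597 + 8 + 2, with no two terms consecutive in the sequence.

6765 + 1597 + 8 + 2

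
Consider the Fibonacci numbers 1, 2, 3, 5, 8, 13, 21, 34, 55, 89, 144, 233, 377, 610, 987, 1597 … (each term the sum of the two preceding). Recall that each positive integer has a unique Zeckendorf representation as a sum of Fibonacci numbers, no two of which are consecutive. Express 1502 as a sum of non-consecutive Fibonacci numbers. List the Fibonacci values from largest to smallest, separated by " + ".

987 + 377 + 89 + 34 + 13 + 2

Repeatedly subtract the largest Fibonacci number that fits:
subtract 987 from 1502: 515 remains
subtract 377 from 515: 138 remains
subtract 89 from 138: 49 remains
subtract 34 from 49: 15 remains
subtract 13 from 15: 2 remains
subtract 2 from 2: 0 remains
So 1502 = 987 + 377 + 89 + 34 + 13 + 2, with no two terms consecutive in the sequence.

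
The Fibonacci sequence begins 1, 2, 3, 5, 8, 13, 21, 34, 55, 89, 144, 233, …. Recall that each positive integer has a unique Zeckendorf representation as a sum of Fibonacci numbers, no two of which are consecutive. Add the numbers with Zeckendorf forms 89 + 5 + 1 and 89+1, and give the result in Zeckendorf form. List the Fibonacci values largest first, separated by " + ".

144 + 34 + 5 + 2

The two numbers are 95 and 90, so their sum is 185.
185: greatest Fibonacci not exceeding it is 144, leaving 41
41: greatest Fibonacci not exceeding it is 34, leaving 7
7: greatest Fibonacci not exceeding it is 5, leaving 2
2: greatest Fibonacci not exceeding it is 2, leaving 0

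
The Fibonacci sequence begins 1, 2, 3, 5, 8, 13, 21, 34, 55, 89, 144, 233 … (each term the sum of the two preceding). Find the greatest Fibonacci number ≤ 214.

144 ≤ 214 < 233, so the largest Fibonacci number not exceeding 214 is 144.

144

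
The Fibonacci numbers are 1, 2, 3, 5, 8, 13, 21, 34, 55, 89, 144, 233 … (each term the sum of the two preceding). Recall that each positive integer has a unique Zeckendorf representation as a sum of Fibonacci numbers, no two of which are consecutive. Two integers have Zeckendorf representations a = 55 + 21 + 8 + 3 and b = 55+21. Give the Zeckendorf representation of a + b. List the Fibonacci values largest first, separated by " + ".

The two numbers are 87 and 76, so their sum is 163.
Repeatedly subtract the largest Fibonacci number that fits:
163 − 144 = 19
19 − 13 = 6
6 − 5 = 1
1 − 1 = 0

144 + 13 + 5 + 1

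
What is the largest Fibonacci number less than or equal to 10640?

6765 ≤ 10640 < 10946, so the largest Fibonacci number not exceeding 10640 is 6765.

6765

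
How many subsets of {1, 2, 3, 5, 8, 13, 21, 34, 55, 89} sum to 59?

Starting from the Zeckendorf form and repeatedly splitting a term F_k into F_{k−1} + F_{k−2} (when neither is already used) reaches every representation.
59 = 55+3+1 = 34+21+3+1 = 34+13+8+3+1 — 3 representations.

3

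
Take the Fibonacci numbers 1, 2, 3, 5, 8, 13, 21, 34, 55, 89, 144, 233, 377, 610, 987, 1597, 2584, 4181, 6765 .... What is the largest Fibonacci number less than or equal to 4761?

4181

4181 ≤ 4761 < 6765, so the largest Fibonacci number not exceeding 4761 is 4181.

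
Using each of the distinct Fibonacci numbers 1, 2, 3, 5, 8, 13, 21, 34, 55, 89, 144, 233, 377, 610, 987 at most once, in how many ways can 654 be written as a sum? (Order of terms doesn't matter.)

Each representation comes from the Zeckendorf form by replacing some F_k with F_{k−1} + F_{k−2} where possible.
654 = 610+34+8+2 = 610+34+5+3+2 = 610+21+13+8+2 = … (11 more), for 14 in all.

14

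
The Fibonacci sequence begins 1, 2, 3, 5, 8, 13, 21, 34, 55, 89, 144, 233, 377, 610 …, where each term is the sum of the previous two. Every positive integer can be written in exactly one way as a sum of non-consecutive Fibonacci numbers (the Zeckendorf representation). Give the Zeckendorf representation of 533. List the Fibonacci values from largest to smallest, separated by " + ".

533: greatest Fibonacci not exceeding it is 377, leaving 156
156: greatest Fibonacci not exceeding it is 144, leaving 12
12: greatest Fibonacci not exceeding it is 8, leaving 4
4: greatest Fibonacci not exceeding it is 3, leaving 1
1: greatest Fibonacci not exceeding it is 1, leaving 0
So 533 = 377 + 144 + 8 + 3 + 1, with no two terms consecutive in the sequence.

377 + 144 + 8 + 3 + 1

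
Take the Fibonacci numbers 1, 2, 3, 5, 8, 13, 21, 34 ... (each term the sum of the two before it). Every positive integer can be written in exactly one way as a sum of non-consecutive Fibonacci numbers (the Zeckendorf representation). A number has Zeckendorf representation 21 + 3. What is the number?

24

21 + 3 = 24.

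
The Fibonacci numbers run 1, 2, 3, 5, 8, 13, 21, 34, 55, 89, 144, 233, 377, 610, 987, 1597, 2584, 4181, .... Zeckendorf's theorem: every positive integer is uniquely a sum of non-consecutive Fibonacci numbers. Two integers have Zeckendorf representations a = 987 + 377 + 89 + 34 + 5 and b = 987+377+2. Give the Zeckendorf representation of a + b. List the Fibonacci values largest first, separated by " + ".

The two numbers are 1492 and 1366, so their sum is 2858.
2584 ≤ 2858 < 4181, so take 2584; remainder 274
233 ≤ 274 < 377, so take 233; remainder 41
34 ≤ 41 < 55, so take 34; remainder 7
5 ≤ 7 < 8, so take 5; remainder 2
2 ≤ 2 < 3, so take 2; remainder 0

2584 + 233 + 34 + 5 + 2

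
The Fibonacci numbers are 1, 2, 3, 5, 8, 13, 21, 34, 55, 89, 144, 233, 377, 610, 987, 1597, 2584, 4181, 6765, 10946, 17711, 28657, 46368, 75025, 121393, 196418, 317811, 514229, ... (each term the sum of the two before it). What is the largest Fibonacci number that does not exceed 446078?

317811

317811 ≤ 446078 < 514229, so the largest Fibonacci number not exceeding 446078 is 317811.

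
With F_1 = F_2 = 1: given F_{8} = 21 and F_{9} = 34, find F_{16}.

987

By the doubling identity F_{2k} = F_k(2F_{k+1} − F_k): F_{16} = 21·(2·34 − 21) = 21·47 = 987.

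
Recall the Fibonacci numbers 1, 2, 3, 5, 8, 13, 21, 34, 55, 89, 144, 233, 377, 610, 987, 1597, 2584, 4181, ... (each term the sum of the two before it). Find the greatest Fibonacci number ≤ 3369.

2584

2584 ≤ 3369 < 4181, so the largest Fibonacci number not exceeding 3369 is 2584.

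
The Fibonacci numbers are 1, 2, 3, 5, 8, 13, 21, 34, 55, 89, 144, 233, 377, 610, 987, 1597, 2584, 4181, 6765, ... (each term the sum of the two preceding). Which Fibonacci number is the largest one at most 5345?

4181

4181 ≤ 5345 < 6765, so the largest Fibonacci number not exceeding 5345 is 4181.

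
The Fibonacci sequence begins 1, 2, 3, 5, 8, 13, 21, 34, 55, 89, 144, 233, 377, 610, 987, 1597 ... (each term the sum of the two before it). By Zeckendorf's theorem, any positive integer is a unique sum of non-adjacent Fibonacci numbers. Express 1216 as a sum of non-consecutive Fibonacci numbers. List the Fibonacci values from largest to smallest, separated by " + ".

largest Fibonacci ≤ 1216 is 987; 1216 − 987 = 229
largest Fibonacci ≤ 229 is 144; 229 − 144 = 85
largest Fibonacci ≤ 85 is 55; 85 − 55 = 30
largest Fibonacci ≤ 30 is 21; 30 − 21 = 9
largest Fibonacci ≤ 9 is 8; 9 − 8 = 1
largest Fibonacci ≤ 1 is 1; 1 − 1 = 0
So 1216 = 987 + 144 + 55 + 21 + 8 + 1, with no two terms consecutive in the sequence.

987 + 144 + 55 + 21 + 8 + 1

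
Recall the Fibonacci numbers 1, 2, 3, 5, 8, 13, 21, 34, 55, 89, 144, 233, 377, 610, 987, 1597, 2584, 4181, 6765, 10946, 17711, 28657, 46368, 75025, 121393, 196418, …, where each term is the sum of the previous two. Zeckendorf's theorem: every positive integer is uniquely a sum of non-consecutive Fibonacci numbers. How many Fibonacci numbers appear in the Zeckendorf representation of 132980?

6

largest Fibonacci ≤ 132980 is 121393; 132980 − 121393 = 11587
largest Fibonacci ≤ 11587 is 10946; 11587 − 10946 = 641
largest Fibonacci ≤ 641 is 610; 641 − 610 = 31
largest Fibonacci ≤ 31 is 21; 31 − 21 = 10
largest Fibonacci ≤ 10 is 8; 10 − 8 = 2
largest Fibonacci ≤ 2 is 2; 2 − 2 = 0
132980 = 121393 + 10946 + 610 + 21 + 8 + 2, which has 6 terms.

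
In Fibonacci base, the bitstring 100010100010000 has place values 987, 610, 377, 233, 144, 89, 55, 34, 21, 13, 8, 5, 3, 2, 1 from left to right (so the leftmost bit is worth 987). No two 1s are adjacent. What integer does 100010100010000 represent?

1194

Summing the place values of the 1 bits: 987 + 144 + 55 + 8 = 1194.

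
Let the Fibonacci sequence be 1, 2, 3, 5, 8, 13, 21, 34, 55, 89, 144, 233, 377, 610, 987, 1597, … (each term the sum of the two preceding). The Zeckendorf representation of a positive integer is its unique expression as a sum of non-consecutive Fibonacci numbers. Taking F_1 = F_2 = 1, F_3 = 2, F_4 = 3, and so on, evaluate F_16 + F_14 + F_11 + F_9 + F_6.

1495

F_16 + F_14 + F_11 + F_9 + F_6 = 987 + 377 + 89 + 34 + 8 = 1495.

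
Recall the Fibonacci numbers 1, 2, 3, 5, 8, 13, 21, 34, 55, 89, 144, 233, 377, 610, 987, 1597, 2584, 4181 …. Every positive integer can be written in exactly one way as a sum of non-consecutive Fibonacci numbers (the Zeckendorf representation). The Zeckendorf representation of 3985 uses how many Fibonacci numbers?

5

subtract 2584 from 3985: 1401 remains
subtract 987 from 1401: 414 remains
subtract 377 from 414: 37 remains
subtract 34 from 37: 3 remains
subtract 3 from 3: 0 remains
3985 = 2584 + 987 + 377 + 34 + 3, which has 5 terms.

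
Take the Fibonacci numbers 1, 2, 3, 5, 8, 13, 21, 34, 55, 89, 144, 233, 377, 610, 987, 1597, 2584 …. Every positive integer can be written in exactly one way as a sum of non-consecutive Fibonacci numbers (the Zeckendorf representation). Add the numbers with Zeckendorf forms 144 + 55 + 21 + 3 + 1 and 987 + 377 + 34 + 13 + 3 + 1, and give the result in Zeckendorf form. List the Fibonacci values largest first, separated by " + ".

1597 + 34 + 8

The two numbers are 224 and 1415, so their sum is 1639.
subtract 1597 from 1639: 42 remains
subtract 34 from 42: 8 remains
subtract 8 from 8: 0 remains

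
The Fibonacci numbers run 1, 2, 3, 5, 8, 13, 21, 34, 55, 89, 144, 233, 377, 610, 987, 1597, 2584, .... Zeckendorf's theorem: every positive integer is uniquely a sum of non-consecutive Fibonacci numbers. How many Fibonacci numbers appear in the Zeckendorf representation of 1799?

Repeatedly subtract the largest Fibonacci number that fits:
1799 − 1597 = 202
202 − 144 = 58
58 − 55 = 3
3 − 3 = 0
1799 = 1597 + 144 + 55 + 3, which has 4 terms.

4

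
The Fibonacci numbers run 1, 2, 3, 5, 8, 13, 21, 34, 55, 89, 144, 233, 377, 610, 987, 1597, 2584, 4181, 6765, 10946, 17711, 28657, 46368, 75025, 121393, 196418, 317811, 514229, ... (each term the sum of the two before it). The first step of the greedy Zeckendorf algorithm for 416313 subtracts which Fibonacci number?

317811

317811 ≤ 416313 < 514229, so the largest Fibonacci number not exceeding 416313 is 317811.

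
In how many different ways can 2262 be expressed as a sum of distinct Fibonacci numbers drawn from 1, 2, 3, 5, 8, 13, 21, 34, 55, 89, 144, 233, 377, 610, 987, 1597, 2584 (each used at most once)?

2262 = 1597+610+55 = 1597+610+34+21 = 1597+377+233+55 = 1597+610+34+13+8 = … (21 more), for 25 in all.

25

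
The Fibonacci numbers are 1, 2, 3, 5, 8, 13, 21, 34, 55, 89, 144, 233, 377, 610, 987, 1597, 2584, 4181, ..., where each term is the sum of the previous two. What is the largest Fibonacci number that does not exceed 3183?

2584

2584 ≤ 3183 < 4181, so the largest Fibonacci number not exceeding 3183 is 2584.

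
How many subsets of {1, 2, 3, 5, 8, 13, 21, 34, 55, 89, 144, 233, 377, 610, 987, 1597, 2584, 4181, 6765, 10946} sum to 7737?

7737 = 6765+610+233+89+34+5+1 = 6765+610+233+89+34+3+2+1 = 6765+610+233+89+21+13+5+1 = … (39 more), for 42 in all.

42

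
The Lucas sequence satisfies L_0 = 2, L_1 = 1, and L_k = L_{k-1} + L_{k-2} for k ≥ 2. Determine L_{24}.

103682

Iterating the recurrence up to L_{18} = 5778 and L_{17} = 3571:
L_{19} = L_{18} + L_{17} = 5778 + 3571 = 9349
L_{20} = L_{19} + L_{18} = 9349 + 5778 = 15127
L_{21} = L_{20} + L_{19} = 15127 + 9349 = 24476
L_{22} = L_{21} + L_{20} = 24476 + 15127 = 39603
L_{23} = L_{22} + L_{21} = 39603 + 24476 = 64079
L_{24} = L_{23} + L_{22} = 64079 + 39603 = 103682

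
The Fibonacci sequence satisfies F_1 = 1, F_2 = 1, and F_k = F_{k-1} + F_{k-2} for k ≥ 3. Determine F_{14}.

Iterating the recurrence up to F_{8} = 21 and F_{7} = 13:
F_{9} = F_{8} + F_{7} = 21 + 13 = 34
F_{10} = F_{9} + F_{8} = 34 + 21 = 55
F_{11} = F_{10} + F_{9} = 55 + 34 = 89
F_{12} = F_{11} + F_{10} = 89 + 55 = 144
F_{13} = F_{12} + F_{11} = 144 + 89 = 233
F_{14} = F_{13} + F_{12} = 233 + 144 = 377

377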